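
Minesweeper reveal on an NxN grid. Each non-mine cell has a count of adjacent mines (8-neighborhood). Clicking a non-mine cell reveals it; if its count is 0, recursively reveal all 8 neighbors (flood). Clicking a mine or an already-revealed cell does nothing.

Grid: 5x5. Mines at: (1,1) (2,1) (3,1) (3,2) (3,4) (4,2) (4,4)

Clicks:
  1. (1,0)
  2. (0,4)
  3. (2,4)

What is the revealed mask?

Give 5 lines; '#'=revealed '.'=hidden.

Answer: ..###
#.###
..###
.....
.....

Derivation:
Click 1 (1,0) count=2: revealed 1 new [(1,0)] -> total=1
Click 2 (0,4) count=0: revealed 9 new [(0,2) (0,3) (0,4) (1,2) (1,3) (1,4) (2,2) (2,3) (2,4)] -> total=10
Click 3 (2,4) count=1: revealed 0 new [(none)] -> total=10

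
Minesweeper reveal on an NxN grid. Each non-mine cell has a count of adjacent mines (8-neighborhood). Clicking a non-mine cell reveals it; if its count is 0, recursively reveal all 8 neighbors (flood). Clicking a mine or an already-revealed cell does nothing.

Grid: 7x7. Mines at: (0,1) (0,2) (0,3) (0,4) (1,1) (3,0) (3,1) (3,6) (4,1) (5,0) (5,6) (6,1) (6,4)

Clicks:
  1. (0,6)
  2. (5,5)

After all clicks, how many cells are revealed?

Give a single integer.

Click 1 (0,6) count=0: revealed 6 new [(0,5) (0,6) (1,5) (1,6) (2,5) (2,6)] -> total=6
Click 2 (5,5) count=2: revealed 1 new [(5,5)] -> total=7

Answer: 7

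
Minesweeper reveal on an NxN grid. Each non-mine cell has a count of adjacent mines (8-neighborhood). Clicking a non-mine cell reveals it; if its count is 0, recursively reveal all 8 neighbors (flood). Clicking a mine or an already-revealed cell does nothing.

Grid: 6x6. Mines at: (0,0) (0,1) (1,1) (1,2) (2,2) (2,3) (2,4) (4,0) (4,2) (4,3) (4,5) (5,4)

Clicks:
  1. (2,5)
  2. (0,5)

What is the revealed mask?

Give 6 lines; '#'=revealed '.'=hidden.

Answer: ...###
...###
.....#
......
......
......

Derivation:
Click 1 (2,5) count=1: revealed 1 new [(2,5)] -> total=1
Click 2 (0,5) count=0: revealed 6 new [(0,3) (0,4) (0,5) (1,3) (1,4) (1,5)] -> total=7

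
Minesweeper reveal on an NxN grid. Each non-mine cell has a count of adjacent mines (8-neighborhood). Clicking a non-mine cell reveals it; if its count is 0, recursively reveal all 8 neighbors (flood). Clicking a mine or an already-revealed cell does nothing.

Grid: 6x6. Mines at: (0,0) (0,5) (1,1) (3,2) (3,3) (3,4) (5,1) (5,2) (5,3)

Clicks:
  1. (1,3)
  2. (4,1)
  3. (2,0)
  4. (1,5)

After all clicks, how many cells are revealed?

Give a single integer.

Click 1 (1,3) count=0: revealed 9 new [(0,2) (0,3) (0,4) (1,2) (1,3) (1,4) (2,2) (2,3) (2,4)] -> total=9
Click 2 (4,1) count=3: revealed 1 new [(4,1)] -> total=10
Click 3 (2,0) count=1: revealed 1 new [(2,0)] -> total=11
Click 4 (1,5) count=1: revealed 1 new [(1,5)] -> total=12

Answer: 12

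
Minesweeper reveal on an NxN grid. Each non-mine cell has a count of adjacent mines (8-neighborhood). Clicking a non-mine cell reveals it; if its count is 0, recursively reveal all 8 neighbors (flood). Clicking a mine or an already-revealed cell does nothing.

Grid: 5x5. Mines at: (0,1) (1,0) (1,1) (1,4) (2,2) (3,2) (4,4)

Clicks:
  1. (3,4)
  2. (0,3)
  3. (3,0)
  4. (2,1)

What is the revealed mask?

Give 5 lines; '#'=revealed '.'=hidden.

Click 1 (3,4) count=1: revealed 1 new [(3,4)] -> total=1
Click 2 (0,3) count=1: revealed 1 new [(0,3)] -> total=2
Click 3 (3,0) count=0: revealed 6 new [(2,0) (2,1) (3,0) (3,1) (4,0) (4,1)] -> total=8
Click 4 (2,1) count=4: revealed 0 new [(none)] -> total=8

Answer: ...#.
.....
##...
##..#
##...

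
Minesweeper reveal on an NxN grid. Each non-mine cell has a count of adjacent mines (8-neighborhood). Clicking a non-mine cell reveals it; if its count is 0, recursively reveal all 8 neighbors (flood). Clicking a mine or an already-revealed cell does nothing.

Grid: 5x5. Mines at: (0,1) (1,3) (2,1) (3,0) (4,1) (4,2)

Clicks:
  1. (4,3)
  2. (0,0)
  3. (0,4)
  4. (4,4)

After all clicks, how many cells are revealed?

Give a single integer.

Answer: 8

Derivation:
Click 1 (4,3) count=1: revealed 1 new [(4,3)] -> total=1
Click 2 (0,0) count=1: revealed 1 new [(0,0)] -> total=2
Click 3 (0,4) count=1: revealed 1 new [(0,4)] -> total=3
Click 4 (4,4) count=0: revealed 5 new [(2,3) (2,4) (3,3) (3,4) (4,4)] -> total=8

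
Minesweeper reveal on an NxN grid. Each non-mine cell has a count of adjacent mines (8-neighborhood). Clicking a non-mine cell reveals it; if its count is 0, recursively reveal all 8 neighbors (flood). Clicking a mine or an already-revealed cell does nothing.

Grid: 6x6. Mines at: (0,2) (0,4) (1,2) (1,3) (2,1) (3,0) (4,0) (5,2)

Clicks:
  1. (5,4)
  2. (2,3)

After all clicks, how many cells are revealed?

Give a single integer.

Answer: 17

Derivation:
Click 1 (5,4) count=0: revealed 17 new [(1,4) (1,5) (2,2) (2,3) (2,4) (2,5) (3,2) (3,3) (3,4) (3,5) (4,2) (4,3) (4,4) (4,5) (5,3) (5,4) (5,5)] -> total=17
Click 2 (2,3) count=2: revealed 0 new [(none)] -> total=17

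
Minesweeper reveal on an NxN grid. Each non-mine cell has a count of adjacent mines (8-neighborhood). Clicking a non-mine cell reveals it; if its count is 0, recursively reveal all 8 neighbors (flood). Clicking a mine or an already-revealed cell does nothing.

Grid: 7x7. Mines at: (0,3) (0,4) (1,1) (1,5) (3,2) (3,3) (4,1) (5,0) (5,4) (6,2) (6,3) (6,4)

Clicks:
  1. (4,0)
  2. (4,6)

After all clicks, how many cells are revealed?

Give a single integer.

Click 1 (4,0) count=2: revealed 1 new [(4,0)] -> total=1
Click 2 (4,6) count=0: revealed 13 new [(2,4) (2,5) (2,6) (3,4) (3,5) (3,6) (4,4) (4,5) (4,6) (5,5) (5,6) (6,5) (6,6)] -> total=14

Answer: 14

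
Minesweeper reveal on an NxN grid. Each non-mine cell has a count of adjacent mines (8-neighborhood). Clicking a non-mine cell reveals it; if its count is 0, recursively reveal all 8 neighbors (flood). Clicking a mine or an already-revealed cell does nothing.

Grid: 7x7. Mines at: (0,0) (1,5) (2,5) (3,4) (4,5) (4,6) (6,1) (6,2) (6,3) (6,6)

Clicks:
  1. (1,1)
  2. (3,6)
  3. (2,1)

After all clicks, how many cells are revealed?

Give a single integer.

Click 1 (1,1) count=1: revealed 1 new [(1,1)] -> total=1
Click 2 (3,6) count=3: revealed 1 new [(3,6)] -> total=2
Click 3 (2,1) count=0: revealed 25 new [(0,1) (0,2) (0,3) (0,4) (1,0) (1,2) (1,3) (1,4) (2,0) (2,1) (2,2) (2,3) (2,4) (3,0) (3,1) (3,2) (3,3) (4,0) (4,1) (4,2) (4,3) (5,0) (5,1) (5,2) (5,3)] -> total=27

Answer: 27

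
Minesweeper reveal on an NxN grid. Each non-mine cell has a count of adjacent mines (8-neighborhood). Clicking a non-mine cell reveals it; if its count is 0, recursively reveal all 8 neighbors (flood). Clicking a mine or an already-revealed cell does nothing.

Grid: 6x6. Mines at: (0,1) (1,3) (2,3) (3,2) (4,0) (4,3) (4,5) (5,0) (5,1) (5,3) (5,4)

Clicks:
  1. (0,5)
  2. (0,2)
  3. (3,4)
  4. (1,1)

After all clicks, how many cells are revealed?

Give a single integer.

Answer: 10

Derivation:
Click 1 (0,5) count=0: revealed 8 new [(0,4) (0,5) (1,4) (1,5) (2,4) (2,5) (3,4) (3,5)] -> total=8
Click 2 (0,2) count=2: revealed 1 new [(0,2)] -> total=9
Click 3 (3,4) count=3: revealed 0 new [(none)] -> total=9
Click 4 (1,1) count=1: revealed 1 new [(1,1)] -> total=10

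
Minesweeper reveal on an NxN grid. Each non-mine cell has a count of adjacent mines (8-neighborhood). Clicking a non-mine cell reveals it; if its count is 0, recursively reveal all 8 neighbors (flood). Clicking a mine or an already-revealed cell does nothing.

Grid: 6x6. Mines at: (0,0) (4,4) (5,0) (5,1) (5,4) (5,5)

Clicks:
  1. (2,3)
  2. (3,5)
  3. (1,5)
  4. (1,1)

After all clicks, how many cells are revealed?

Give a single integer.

Answer: 27

Derivation:
Click 1 (2,3) count=0: revealed 27 new [(0,1) (0,2) (0,3) (0,4) (0,5) (1,0) (1,1) (1,2) (1,3) (1,4) (1,5) (2,0) (2,1) (2,2) (2,3) (2,4) (2,5) (3,0) (3,1) (3,2) (3,3) (3,4) (3,5) (4,0) (4,1) (4,2) (4,3)] -> total=27
Click 2 (3,5) count=1: revealed 0 new [(none)] -> total=27
Click 3 (1,5) count=0: revealed 0 new [(none)] -> total=27
Click 4 (1,1) count=1: revealed 0 new [(none)] -> total=27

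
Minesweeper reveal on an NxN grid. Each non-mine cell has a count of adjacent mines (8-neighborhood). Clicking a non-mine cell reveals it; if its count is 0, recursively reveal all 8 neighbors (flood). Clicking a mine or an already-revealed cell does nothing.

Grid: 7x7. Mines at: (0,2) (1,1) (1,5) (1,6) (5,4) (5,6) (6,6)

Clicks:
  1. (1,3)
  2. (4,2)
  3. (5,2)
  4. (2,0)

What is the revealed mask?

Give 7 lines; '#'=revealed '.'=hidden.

Click 1 (1,3) count=1: revealed 1 new [(1,3)] -> total=1
Click 2 (4,2) count=0: revealed 31 new [(1,2) (1,4) (2,0) (2,1) (2,2) (2,3) (2,4) (2,5) (2,6) (3,0) (3,1) (3,2) (3,3) (3,4) (3,5) (3,6) (4,0) (4,1) (4,2) (4,3) (4,4) (4,5) (4,6) (5,0) (5,1) (5,2) (5,3) (6,0) (6,1) (6,2) (6,3)] -> total=32
Click 3 (5,2) count=0: revealed 0 new [(none)] -> total=32
Click 4 (2,0) count=1: revealed 0 new [(none)] -> total=32

Answer: .......
..###..
#######
#######
#######
####...
####...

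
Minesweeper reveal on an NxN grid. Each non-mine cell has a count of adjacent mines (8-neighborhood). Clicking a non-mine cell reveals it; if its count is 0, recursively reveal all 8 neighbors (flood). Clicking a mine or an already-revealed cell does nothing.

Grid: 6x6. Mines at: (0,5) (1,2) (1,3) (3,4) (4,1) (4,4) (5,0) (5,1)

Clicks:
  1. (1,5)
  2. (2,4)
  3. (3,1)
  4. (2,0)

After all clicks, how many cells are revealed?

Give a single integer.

Answer: 10

Derivation:
Click 1 (1,5) count=1: revealed 1 new [(1,5)] -> total=1
Click 2 (2,4) count=2: revealed 1 new [(2,4)] -> total=2
Click 3 (3,1) count=1: revealed 1 new [(3,1)] -> total=3
Click 4 (2,0) count=0: revealed 7 new [(0,0) (0,1) (1,0) (1,1) (2,0) (2,1) (3,0)] -> total=10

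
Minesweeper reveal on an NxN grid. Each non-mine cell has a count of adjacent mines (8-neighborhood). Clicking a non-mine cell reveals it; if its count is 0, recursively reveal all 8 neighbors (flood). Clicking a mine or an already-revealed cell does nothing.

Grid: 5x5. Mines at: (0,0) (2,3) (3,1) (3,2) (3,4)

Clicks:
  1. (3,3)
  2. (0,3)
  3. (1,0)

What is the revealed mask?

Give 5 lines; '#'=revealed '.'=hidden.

Answer: .####
#####
.....
...#.
.....

Derivation:
Click 1 (3,3) count=3: revealed 1 new [(3,3)] -> total=1
Click 2 (0,3) count=0: revealed 8 new [(0,1) (0,2) (0,3) (0,4) (1,1) (1,2) (1,3) (1,4)] -> total=9
Click 3 (1,0) count=1: revealed 1 new [(1,0)] -> total=10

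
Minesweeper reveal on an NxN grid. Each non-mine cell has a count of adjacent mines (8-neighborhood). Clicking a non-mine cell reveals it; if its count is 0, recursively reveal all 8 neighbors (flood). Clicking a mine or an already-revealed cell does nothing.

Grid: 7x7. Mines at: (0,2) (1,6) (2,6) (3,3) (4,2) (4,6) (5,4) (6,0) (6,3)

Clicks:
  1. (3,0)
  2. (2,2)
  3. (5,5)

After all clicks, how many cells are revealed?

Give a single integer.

Click 1 (3,0) count=0: revealed 15 new [(0,0) (0,1) (1,0) (1,1) (1,2) (2,0) (2,1) (2,2) (3,0) (3,1) (3,2) (4,0) (4,1) (5,0) (5,1)] -> total=15
Click 2 (2,2) count=1: revealed 0 new [(none)] -> total=15
Click 3 (5,5) count=2: revealed 1 new [(5,5)] -> total=16

Answer: 16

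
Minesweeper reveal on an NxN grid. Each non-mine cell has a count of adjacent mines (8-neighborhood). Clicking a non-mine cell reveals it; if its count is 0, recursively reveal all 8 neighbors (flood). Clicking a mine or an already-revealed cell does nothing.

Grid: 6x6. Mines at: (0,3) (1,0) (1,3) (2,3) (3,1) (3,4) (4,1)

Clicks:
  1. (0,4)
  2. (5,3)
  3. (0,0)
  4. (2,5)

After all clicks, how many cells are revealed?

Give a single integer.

Click 1 (0,4) count=2: revealed 1 new [(0,4)] -> total=1
Click 2 (5,3) count=0: revealed 8 new [(4,2) (4,3) (4,4) (4,5) (5,2) (5,3) (5,4) (5,5)] -> total=9
Click 3 (0,0) count=1: revealed 1 new [(0,0)] -> total=10
Click 4 (2,5) count=1: revealed 1 new [(2,5)] -> total=11

Answer: 11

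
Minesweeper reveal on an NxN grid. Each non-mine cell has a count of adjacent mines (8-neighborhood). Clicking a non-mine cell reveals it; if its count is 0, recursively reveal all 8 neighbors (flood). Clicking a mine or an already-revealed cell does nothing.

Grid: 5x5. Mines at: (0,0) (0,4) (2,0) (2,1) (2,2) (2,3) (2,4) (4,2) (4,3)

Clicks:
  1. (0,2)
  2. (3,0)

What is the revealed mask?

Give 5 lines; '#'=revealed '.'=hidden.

Answer: .###.
.###.
.....
#....
.....

Derivation:
Click 1 (0,2) count=0: revealed 6 new [(0,1) (0,2) (0,3) (1,1) (1,2) (1,3)] -> total=6
Click 2 (3,0) count=2: revealed 1 new [(3,0)] -> total=7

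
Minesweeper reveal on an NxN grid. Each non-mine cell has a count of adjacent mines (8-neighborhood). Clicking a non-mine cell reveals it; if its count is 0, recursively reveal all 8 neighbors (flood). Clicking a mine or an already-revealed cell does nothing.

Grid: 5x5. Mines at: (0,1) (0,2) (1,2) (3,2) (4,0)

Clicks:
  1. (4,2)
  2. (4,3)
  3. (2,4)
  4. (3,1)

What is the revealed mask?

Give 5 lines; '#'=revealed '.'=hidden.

Click 1 (4,2) count=1: revealed 1 new [(4,2)] -> total=1
Click 2 (4,3) count=1: revealed 1 new [(4,3)] -> total=2
Click 3 (2,4) count=0: revealed 9 new [(0,3) (0,4) (1,3) (1,4) (2,3) (2,4) (3,3) (3,4) (4,4)] -> total=11
Click 4 (3,1) count=2: revealed 1 new [(3,1)] -> total=12

Answer: ...##
...##
...##
.#.##
..###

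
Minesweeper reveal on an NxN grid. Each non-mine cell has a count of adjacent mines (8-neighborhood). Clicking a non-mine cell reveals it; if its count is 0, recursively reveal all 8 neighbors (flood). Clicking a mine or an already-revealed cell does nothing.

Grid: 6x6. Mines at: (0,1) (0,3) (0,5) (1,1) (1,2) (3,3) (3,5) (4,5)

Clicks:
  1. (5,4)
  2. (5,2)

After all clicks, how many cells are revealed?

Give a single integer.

Answer: 16

Derivation:
Click 1 (5,4) count=1: revealed 1 new [(5,4)] -> total=1
Click 2 (5,2) count=0: revealed 15 new [(2,0) (2,1) (2,2) (3,0) (3,1) (3,2) (4,0) (4,1) (4,2) (4,3) (4,4) (5,0) (5,1) (5,2) (5,3)] -> total=16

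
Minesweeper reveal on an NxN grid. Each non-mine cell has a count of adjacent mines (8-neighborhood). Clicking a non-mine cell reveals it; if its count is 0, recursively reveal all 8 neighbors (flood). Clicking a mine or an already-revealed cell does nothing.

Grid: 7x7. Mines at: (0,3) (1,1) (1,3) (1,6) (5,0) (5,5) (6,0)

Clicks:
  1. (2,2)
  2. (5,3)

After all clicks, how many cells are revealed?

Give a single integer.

Click 1 (2,2) count=2: revealed 1 new [(2,2)] -> total=1
Click 2 (5,3) count=0: revealed 28 new [(2,0) (2,1) (2,3) (2,4) (2,5) (2,6) (3,0) (3,1) (3,2) (3,3) (3,4) (3,5) (3,6) (4,0) (4,1) (4,2) (4,3) (4,4) (4,5) (4,6) (5,1) (5,2) (5,3) (5,4) (6,1) (6,2) (6,3) (6,4)] -> total=29

Answer: 29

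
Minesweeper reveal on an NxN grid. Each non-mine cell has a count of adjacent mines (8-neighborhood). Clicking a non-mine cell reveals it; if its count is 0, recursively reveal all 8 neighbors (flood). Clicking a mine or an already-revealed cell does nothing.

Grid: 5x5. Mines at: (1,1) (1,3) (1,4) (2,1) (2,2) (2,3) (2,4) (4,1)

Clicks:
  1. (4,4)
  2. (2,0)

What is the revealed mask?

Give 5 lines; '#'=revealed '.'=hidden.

Click 1 (4,4) count=0: revealed 6 new [(3,2) (3,3) (3,4) (4,2) (4,3) (4,4)] -> total=6
Click 2 (2,0) count=2: revealed 1 new [(2,0)] -> total=7

Answer: .....
.....
#....
..###
..###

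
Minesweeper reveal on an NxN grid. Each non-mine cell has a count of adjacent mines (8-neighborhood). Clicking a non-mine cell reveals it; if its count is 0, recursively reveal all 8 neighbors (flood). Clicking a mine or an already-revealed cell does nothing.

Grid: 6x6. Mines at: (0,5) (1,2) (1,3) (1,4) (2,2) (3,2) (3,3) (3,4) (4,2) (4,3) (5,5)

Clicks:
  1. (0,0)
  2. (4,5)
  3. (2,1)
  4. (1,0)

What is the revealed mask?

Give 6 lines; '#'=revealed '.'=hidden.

Answer: ##....
##....
##....
##....
##...#
##....

Derivation:
Click 1 (0,0) count=0: revealed 12 new [(0,0) (0,1) (1,0) (1,1) (2,0) (2,1) (3,0) (3,1) (4,0) (4,1) (5,0) (5,1)] -> total=12
Click 2 (4,5) count=2: revealed 1 new [(4,5)] -> total=13
Click 3 (2,1) count=3: revealed 0 new [(none)] -> total=13
Click 4 (1,0) count=0: revealed 0 new [(none)] -> total=13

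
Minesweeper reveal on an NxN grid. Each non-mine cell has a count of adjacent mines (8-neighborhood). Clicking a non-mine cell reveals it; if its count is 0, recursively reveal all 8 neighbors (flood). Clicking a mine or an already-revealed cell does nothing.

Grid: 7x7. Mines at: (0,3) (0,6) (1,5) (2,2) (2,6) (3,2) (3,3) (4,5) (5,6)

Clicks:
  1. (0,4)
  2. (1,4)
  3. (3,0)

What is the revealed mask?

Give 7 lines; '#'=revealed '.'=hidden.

Answer: ###.#..
###.#..
##.....
##.....
#####..
######.
######.

Derivation:
Click 1 (0,4) count=2: revealed 1 new [(0,4)] -> total=1
Click 2 (1,4) count=2: revealed 1 new [(1,4)] -> total=2
Click 3 (3,0) count=0: revealed 27 new [(0,0) (0,1) (0,2) (1,0) (1,1) (1,2) (2,0) (2,1) (3,0) (3,1) (4,0) (4,1) (4,2) (4,3) (4,4) (5,0) (5,1) (5,2) (5,3) (5,4) (5,5) (6,0) (6,1) (6,2) (6,3) (6,4) (6,5)] -> total=29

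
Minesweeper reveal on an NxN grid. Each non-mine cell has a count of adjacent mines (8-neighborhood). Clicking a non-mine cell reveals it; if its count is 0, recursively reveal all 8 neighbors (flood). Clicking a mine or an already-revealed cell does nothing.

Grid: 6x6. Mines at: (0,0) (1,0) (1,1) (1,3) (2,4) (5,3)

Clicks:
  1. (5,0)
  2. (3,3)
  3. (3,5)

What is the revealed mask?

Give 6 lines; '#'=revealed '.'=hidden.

Click 1 (5,0) count=0: revealed 15 new [(2,0) (2,1) (2,2) (2,3) (3,0) (3,1) (3,2) (3,3) (4,0) (4,1) (4,2) (4,3) (5,0) (5,1) (5,2)] -> total=15
Click 2 (3,3) count=1: revealed 0 new [(none)] -> total=15
Click 3 (3,5) count=1: revealed 1 new [(3,5)] -> total=16

Answer: ......
......
####..
####.#
####..
###...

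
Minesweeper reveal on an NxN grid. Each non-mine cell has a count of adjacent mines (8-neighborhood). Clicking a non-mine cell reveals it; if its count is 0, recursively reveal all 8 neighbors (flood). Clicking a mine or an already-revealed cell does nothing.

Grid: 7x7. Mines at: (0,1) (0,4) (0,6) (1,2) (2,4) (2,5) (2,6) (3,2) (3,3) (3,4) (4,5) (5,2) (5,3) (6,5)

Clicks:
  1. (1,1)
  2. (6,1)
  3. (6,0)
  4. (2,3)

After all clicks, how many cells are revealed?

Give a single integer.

Answer: 13

Derivation:
Click 1 (1,1) count=2: revealed 1 new [(1,1)] -> total=1
Click 2 (6,1) count=1: revealed 1 new [(6,1)] -> total=2
Click 3 (6,0) count=0: revealed 10 new [(1,0) (2,0) (2,1) (3,0) (3,1) (4,0) (4,1) (5,0) (5,1) (6,0)] -> total=12
Click 4 (2,3) count=5: revealed 1 new [(2,3)] -> total=13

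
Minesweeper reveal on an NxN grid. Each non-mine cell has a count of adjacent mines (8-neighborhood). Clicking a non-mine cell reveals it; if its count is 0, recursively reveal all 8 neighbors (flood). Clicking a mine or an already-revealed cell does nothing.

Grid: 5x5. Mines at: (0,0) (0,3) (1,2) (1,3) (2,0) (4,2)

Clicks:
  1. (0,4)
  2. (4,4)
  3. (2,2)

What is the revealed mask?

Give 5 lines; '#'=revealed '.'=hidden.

Click 1 (0,4) count=2: revealed 1 new [(0,4)] -> total=1
Click 2 (4,4) count=0: revealed 6 new [(2,3) (2,4) (3,3) (3,4) (4,3) (4,4)] -> total=7
Click 3 (2,2) count=2: revealed 1 new [(2,2)] -> total=8

Answer: ....#
.....
..###
...##
...##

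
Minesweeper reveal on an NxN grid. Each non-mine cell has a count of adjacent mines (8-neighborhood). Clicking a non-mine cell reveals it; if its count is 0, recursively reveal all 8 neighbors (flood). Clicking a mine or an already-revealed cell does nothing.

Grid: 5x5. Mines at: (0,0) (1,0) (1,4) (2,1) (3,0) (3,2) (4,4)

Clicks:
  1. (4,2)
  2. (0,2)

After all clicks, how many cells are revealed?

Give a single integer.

Click 1 (4,2) count=1: revealed 1 new [(4,2)] -> total=1
Click 2 (0,2) count=0: revealed 6 new [(0,1) (0,2) (0,3) (1,1) (1,2) (1,3)] -> total=7

Answer: 7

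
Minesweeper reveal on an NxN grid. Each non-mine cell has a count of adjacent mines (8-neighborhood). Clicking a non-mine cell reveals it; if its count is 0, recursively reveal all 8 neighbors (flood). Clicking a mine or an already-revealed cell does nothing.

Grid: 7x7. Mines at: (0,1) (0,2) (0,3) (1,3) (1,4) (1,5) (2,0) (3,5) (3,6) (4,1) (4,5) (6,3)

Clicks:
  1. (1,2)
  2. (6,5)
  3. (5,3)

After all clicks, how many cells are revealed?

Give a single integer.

Answer: 8

Derivation:
Click 1 (1,2) count=4: revealed 1 new [(1,2)] -> total=1
Click 2 (6,5) count=0: revealed 6 new [(5,4) (5,5) (5,6) (6,4) (6,5) (6,6)] -> total=7
Click 3 (5,3) count=1: revealed 1 new [(5,3)] -> total=8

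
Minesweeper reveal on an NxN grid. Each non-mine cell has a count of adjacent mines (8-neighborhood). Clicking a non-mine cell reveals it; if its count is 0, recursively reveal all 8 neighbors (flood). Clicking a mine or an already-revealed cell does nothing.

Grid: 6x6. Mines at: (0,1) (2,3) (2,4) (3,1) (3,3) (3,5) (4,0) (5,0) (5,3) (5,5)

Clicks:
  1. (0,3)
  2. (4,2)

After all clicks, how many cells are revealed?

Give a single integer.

Answer: 9

Derivation:
Click 1 (0,3) count=0: revealed 8 new [(0,2) (0,3) (0,4) (0,5) (1,2) (1,3) (1,4) (1,5)] -> total=8
Click 2 (4,2) count=3: revealed 1 new [(4,2)] -> total=9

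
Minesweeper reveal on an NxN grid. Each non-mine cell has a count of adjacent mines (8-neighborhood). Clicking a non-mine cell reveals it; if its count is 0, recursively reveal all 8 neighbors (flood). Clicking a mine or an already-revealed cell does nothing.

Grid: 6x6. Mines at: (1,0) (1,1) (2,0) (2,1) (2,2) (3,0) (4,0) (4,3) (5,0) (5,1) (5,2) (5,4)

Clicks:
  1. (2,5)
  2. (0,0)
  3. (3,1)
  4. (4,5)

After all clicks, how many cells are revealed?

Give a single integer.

Answer: 18

Derivation:
Click 1 (2,5) count=0: revealed 16 new [(0,2) (0,3) (0,4) (0,5) (1,2) (1,3) (1,4) (1,5) (2,3) (2,4) (2,5) (3,3) (3,4) (3,5) (4,4) (4,5)] -> total=16
Click 2 (0,0) count=2: revealed 1 new [(0,0)] -> total=17
Click 3 (3,1) count=5: revealed 1 new [(3,1)] -> total=18
Click 4 (4,5) count=1: revealed 0 new [(none)] -> total=18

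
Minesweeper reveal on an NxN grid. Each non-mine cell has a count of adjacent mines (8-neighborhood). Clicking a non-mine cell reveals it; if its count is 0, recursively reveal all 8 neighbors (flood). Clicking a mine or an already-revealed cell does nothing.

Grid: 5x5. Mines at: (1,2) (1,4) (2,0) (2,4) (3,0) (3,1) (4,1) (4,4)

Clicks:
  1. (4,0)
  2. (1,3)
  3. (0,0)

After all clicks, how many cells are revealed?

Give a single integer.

Click 1 (4,0) count=3: revealed 1 new [(4,0)] -> total=1
Click 2 (1,3) count=3: revealed 1 new [(1,3)] -> total=2
Click 3 (0,0) count=0: revealed 4 new [(0,0) (0,1) (1,0) (1,1)] -> total=6

Answer: 6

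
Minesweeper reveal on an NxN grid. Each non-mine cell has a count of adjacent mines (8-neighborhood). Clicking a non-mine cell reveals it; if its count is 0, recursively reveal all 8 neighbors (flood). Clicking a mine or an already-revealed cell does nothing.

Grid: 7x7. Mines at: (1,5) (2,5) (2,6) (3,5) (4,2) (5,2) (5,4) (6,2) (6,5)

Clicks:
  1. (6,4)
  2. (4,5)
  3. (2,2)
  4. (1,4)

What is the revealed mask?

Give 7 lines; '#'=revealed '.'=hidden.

Click 1 (6,4) count=2: revealed 1 new [(6,4)] -> total=1
Click 2 (4,5) count=2: revealed 1 new [(4,5)] -> total=2
Click 3 (2,2) count=0: revealed 26 new [(0,0) (0,1) (0,2) (0,3) (0,4) (1,0) (1,1) (1,2) (1,3) (1,4) (2,0) (2,1) (2,2) (2,3) (2,4) (3,0) (3,1) (3,2) (3,3) (3,4) (4,0) (4,1) (5,0) (5,1) (6,0) (6,1)] -> total=28
Click 4 (1,4) count=2: revealed 0 new [(none)] -> total=28

Answer: #####..
#####..
#####..
#####..
##...#.
##.....
##..#..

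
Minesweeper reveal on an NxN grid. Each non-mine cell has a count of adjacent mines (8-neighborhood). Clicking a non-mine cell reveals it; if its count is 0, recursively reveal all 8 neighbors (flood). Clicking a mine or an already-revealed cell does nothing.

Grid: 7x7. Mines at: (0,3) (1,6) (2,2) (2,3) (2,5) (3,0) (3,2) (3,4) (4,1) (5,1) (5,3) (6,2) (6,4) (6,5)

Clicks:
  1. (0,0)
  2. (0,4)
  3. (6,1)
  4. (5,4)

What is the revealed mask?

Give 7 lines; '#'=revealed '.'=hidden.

Click 1 (0,0) count=0: revealed 8 new [(0,0) (0,1) (0,2) (1,0) (1,1) (1,2) (2,0) (2,1)] -> total=8
Click 2 (0,4) count=1: revealed 1 new [(0,4)] -> total=9
Click 3 (6,1) count=2: revealed 1 new [(6,1)] -> total=10
Click 4 (5,4) count=3: revealed 1 new [(5,4)] -> total=11

Answer: ###.#..
###....
##.....
.......
.......
....#..
.#.....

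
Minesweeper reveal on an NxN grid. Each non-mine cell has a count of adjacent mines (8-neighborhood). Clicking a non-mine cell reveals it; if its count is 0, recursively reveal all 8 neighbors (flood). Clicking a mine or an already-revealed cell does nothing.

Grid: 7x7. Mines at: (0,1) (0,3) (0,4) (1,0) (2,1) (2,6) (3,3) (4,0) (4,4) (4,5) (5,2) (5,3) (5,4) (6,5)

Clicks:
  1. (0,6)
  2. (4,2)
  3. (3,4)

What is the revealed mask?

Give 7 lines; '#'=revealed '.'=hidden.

Click 1 (0,6) count=0: revealed 4 new [(0,5) (0,6) (1,5) (1,6)] -> total=4
Click 2 (4,2) count=3: revealed 1 new [(4,2)] -> total=5
Click 3 (3,4) count=3: revealed 1 new [(3,4)] -> total=6

Answer: .....##
.....##
.......
....#..
..#....
.......
.......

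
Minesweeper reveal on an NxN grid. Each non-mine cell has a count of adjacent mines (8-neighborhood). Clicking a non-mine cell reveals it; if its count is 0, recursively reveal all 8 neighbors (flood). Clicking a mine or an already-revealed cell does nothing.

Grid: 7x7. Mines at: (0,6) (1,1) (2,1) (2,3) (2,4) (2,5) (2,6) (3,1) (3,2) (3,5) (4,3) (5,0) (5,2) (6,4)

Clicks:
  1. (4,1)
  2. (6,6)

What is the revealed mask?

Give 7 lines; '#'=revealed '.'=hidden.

Answer: .......
.......
.......
.......
.#...##
.....##
.....##

Derivation:
Click 1 (4,1) count=4: revealed 1 new [(4,1)] -> total=1
Click 2 (6,6) count=0: revealed 6 new [(4,5) (4,6) (5,5) (5,6) (6,5) (6,6)] -> total=7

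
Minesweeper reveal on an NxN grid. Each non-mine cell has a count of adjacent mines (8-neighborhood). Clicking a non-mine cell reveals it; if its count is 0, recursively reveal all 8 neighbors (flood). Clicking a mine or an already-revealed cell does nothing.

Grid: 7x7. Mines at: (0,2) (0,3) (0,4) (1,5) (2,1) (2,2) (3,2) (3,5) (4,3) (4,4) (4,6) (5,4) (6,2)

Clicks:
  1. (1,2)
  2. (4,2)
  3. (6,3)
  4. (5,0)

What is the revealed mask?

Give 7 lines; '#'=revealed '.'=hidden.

Answer: .......
..#....
.......
##.....
###....
##.....
##.#...

Derivation:
Click 1 (1,2) count=4: revealed 1 new [(1,2)] -> total=1
Click 2 (4,2) count=2: revealed 1 new [(4,2)] -> total=2
Click 3 (6,3) count=2: revealed 1 new [(6,3)] -> total=3
Click 4 (5,0) count=0: revealed 8 new [(3,0) (3,1) (4,0) (4,1) (5,0) (5,1) (6,0) (6,1)] -> total=11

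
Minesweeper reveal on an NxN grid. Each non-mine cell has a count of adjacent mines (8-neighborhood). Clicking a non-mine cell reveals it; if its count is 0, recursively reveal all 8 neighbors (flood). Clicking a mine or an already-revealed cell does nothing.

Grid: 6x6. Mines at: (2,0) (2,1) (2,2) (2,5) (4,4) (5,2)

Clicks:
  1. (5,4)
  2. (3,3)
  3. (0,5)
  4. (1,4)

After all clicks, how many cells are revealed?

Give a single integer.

Click 1 (5,4) count=1: revealed 1 new [(5,4)] -> total=1
Click 2 (3,3) count=2: revealed 1 new [(3,3)] -> total=2
Click 3 (0,5) count=0: revealed 12 new [(0,0) (0,1) (0,2) (0,3) (0,4) (0,5) (1,0) (1,1) (1,2) (1,3) (1,4) (1,5)] -> total=14
Click 4 (1,4) count=1: revealed 0 new [(none)] -> total=14

Answer: 14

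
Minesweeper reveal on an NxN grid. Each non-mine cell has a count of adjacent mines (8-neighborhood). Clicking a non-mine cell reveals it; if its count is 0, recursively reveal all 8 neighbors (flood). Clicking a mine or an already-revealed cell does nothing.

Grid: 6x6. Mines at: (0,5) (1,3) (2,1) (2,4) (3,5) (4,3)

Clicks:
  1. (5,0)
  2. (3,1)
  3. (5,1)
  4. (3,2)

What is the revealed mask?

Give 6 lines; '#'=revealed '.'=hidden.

Click 1 (5,0) count=0: revealed 9 new [(3,0) (3,1) (3,2) (4,0) (4,1) (4,2) (5,0) (5,1) (5,2)] -> total=9
Click 2 (3,1) count=1: revealed 0 new [(none)] -> total=9
Click 3 (5,1) count=0: revealed 0 new [(none)] -> total=9
Click 4 (3,2) count=2: revealed 0 new [(none)] -> total=9

Answer: ......
......
......
###...
###...
###...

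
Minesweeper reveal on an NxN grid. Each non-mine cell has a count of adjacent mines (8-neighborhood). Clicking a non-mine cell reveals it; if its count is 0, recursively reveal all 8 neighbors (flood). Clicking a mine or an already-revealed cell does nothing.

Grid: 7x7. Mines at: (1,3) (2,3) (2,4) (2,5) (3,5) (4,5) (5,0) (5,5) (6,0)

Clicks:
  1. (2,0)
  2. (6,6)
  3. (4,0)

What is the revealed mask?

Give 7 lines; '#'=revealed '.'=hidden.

Click 1 (2,0) count=0: revealed 27 new [(0,0) (0,1) (0,2) (1,0) (1,1) (1,2) (2,0) (2,1) (2,2) (3,0) (3,1) (3,2) (3,3) (3,4) (4,0) (4,1) (4,2) (4,3) (4,4) (5,1) (5,2) (5,3) (5,4) (6,1) (6,2) (6,3) (6,4)] -> total=27
Click 2 (6,6) count=1: revealed 1 new [(6,6)] -> total=28
Click 3 (4,0) count=1: revealed 0 new [(none)] -> total=28

Answer: ###....
###....
###....
#####..
#####..
.####..
.####.#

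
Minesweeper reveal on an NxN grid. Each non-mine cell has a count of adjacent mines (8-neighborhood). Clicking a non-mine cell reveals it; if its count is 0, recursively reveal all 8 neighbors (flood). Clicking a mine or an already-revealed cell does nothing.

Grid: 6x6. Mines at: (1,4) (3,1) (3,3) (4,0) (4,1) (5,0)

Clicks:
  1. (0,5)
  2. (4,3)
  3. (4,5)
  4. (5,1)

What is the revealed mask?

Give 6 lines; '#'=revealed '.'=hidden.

Click 1 (0,5) count=1: revealed 1 new [(0,5)] -> total=1
Click 2 (4,3) count=1: revealed 1 new [(4,3)] -> total=2
Click 3 (4,5) count=0: revealed 11 new [(2,4) (2,5) (3,4) (3,5) (4,2) (4,4) (4,5) (5,2) (5,3) (5,4) (5,5)] -> total=13
Click 4 (5,1) count=3: revealed 1 new [(5,1)] -> total=14

Answer: .....#
......
....##
....##
..####
.#####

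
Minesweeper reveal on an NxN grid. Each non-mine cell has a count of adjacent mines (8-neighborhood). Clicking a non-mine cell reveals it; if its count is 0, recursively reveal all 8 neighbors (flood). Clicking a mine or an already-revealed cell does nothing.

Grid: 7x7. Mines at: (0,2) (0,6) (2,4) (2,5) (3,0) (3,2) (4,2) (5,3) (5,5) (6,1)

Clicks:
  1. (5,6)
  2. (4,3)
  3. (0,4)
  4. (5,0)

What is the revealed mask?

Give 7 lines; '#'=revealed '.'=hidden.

Answer: ...###.
...###.
.......
.......
...#...
#.....#
.......

Derivation:
Click 1 (5,6) count=1: revealed 1 new [(5,6)] -> total=1
Click 2 (4,3) count=3: revealed 1 new [(4,3)] -> total=2
Click 3 (0,4) count=0: revealed 6 new [(0,3) (0,4) (0,5) (1,3) (1,4) (1,5)] -> total=8
Click 4 (5,0) count=1: revealed 1 new [(5,0)] -> total=9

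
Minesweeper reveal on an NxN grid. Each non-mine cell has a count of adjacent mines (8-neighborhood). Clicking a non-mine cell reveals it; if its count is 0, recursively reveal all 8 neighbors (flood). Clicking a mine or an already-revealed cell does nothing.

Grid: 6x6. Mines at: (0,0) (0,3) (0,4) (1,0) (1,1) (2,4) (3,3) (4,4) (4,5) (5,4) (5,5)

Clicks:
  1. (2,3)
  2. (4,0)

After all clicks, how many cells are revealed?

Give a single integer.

Click 1 (2,3) count=2: revealed 1 new [(2,3)] -> total=1
Click 2 (4,0) count=0: revealed 14 new [(2,0) (2,1) (2,2) (3,0) (3,1) (3,2) (4,0) (4,1) (4,2) (4,3) (5,0) (5,1) (5,2) (5,3)] -> total=15

Answer: 15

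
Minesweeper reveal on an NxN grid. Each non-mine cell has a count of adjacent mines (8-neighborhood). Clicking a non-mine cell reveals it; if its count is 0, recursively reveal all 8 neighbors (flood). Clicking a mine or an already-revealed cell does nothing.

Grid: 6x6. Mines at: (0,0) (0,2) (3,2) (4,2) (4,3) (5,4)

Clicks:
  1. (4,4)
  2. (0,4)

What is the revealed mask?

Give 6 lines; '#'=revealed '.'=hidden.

Click 1 (4,4) count=2: revealed 1 new [(4,4)] -> total=1
Click 2 (0,4) count=0: revealed 13 new [(0,3) (0,4) (0,5) (1,3) (1,4) (1,5) (2,3) (2,4) (2,5) (3,3) (3,4) (3,5) (4,5)] -> total=14

Answer: ...###
...###
...###
...###
....##
......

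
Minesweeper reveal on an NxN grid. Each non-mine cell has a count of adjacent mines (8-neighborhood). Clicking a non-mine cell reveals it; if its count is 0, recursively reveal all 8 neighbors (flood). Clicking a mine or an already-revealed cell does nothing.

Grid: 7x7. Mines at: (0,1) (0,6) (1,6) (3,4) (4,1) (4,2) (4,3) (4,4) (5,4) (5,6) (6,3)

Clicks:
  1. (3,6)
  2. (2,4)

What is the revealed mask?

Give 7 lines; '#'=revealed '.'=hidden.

Answer: .......
.......
....###
.....##
.....##
.......
.......

Derivation:
Click 1 (3,6) count=0: revealed 6 new [(2,5) (2,6) (3,5) (3,6) (4,5) (4,6)] -> total=6
Click 2 (2,4) count=1: revealed 1 new [(2,4)] -> total=7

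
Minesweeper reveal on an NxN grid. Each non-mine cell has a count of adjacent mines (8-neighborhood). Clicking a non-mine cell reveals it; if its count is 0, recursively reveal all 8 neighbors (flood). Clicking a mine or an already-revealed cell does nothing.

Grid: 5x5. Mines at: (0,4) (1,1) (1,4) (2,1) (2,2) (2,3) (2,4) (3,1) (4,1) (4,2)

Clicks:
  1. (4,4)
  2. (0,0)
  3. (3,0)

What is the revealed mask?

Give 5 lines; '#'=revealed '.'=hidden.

Answer: #....
.....
.....
#..##
...##

Derivation:
Click 1 (4,4) count=0: revealed 4 new [(3,3) (3,4) (4,3) (4,4)] -> total=4
Click 2 (0,0) count=1: revealed 1 new [(0,0)] -> total=5
Click 3 (3,0) count=3: revealed 1 new [(3,0)] -> total=6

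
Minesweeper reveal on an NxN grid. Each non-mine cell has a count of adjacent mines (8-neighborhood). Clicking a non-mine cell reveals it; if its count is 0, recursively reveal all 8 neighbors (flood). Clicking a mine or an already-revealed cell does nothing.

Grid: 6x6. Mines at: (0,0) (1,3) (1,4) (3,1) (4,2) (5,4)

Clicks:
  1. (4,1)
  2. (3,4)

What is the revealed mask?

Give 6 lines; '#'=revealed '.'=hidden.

Click 1 (4,1) count=2: revealed 1 new [(4,1)] -> total=1
Click 2 (3,4) count=0: revealed 9 new [(2,3) (2,4) (2,5) (3,3) (3,4) (3,5) (4,3) (4,4) (4,5)] -> total=10

Answer: ......
......
...###
...###
.#.###
......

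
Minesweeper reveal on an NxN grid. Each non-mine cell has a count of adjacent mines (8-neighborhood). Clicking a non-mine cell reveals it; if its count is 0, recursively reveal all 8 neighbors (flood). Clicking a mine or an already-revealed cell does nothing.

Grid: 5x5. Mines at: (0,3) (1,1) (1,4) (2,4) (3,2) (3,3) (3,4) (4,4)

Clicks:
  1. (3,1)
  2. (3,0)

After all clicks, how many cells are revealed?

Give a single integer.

Click 1 (3,1) count=1: revealed 1 new [(3,1)] -> total=1
Click 2 (3,0) count=0: revealed 5 new [(2,0) (2,1) (3,0) (4,0) (4,1)] -> total=6

Answer: 6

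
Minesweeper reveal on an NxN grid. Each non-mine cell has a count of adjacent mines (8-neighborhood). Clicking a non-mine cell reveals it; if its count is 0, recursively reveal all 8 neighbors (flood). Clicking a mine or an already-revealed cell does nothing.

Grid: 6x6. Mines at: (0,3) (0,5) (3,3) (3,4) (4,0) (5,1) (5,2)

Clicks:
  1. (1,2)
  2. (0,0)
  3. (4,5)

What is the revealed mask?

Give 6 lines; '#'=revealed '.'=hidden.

Answer: ###...
###...
###...
###...
.....#
......

Derivation:
Click 1 (1,2) count=1: revealed 1 new [(1,2)] -> total=1
Click 2 (0,0) count=0: revealed 11 new [(0,0) (0,1) (0,2) (1,0) (1,1) (2,0) (2,1) (2,2) (3,0) (3,1) (3,2)] -> total=12
Click 3 (4,5) count=1: revealed 1 new [(4,5)] -> total=13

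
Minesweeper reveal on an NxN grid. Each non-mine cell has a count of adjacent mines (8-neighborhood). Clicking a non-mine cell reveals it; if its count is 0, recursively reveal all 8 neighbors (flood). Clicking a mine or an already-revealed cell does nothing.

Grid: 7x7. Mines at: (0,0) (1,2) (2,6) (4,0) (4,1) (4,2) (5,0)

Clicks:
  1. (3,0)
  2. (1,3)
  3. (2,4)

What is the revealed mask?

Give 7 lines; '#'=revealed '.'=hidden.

Click 1 (3,0) count=2: revealed 1 new [(3,0)] -> total=1
Click 2 (1,3) count=1: revealed 1 new [(1,3)] -> total=2
Click 3 (2,4) count=0: revealed 30 new [(0,3) (0,4) (0,5) (0,6) (1,4) (1,5) (1,6) (2,3) (2,4) (2,5) (3,3) (3,4) (3,5) (3,6) (4,3) (4,4) (4,5) (4,6) (5,1) (5,2) (5,3) (5,4) (5,5) (5,6) (6,1) (6,2) (6,3) (6,4) (6,5) (6,6)] -> total=32

Answer: ...####
...####
...###.
#..####
...####
.######
.######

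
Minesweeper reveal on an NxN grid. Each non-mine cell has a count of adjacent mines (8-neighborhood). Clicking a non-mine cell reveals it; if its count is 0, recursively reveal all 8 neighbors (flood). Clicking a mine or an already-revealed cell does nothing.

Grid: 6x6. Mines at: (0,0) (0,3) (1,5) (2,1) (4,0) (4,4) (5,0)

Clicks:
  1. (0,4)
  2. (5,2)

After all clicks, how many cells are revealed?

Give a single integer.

Click 1 (0,4) count=2: revealed 1 new [(0,4)] -> total=1
Click 2 (5,2) count=0: revealed 9 new [(3,1) (3,2) (3,3) (4,1) (4,2) (4,3) (5,1) (5,2) (5,3)] -> total=10

Answer: 10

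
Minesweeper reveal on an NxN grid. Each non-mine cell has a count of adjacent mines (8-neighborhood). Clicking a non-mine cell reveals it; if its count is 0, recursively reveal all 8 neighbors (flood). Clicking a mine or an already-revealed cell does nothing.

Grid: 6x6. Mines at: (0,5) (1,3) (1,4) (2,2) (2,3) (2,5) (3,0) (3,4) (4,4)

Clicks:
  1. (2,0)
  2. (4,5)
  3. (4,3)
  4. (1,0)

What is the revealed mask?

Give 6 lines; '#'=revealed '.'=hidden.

Answer: ###...
###...
##....
......
...#.#
......

Derivation:
Click 1 (2,0) count=1: revealed 1 new [(2,0)] -> total=1
Click 2 (4,5) count=2: revealed 1 new [(4,5)] -> total=2
Click 3 (4,3) count=2: revealed 1 new [(4,3)] -> total=3
Click 4 (1,0) count=0: revealed 7 new [(0,0) (0,1) (0,2) (1,0) (1,1) (1,2) (2,1)] -> total=10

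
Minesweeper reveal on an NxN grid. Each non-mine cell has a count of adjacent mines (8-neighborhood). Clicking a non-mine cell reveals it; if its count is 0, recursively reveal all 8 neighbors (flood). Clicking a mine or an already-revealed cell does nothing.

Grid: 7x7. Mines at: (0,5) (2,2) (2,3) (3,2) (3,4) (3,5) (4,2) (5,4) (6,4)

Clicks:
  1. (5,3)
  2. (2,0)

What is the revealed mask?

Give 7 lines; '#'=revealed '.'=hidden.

Answer: #####..
#####..
##.....
##.....
##.....
####...
####...

Derivation:
Click 1 (5,3) count=3: revealed 1 new [(5,3)] -> total=1
Click 2 (2,0) count=0: revealed 23 new [(0,0) (0,1) (0,2) (0,3) (0,4) (1,0) (1,1) (1,2) (1,3) (1,4) (2,0) (2,1) (3,0) (3,1) (4,0) (4,1) (5,0) (5,1) (5,2) (6,0) (6,1) (6,2) (6,3)] -> total=24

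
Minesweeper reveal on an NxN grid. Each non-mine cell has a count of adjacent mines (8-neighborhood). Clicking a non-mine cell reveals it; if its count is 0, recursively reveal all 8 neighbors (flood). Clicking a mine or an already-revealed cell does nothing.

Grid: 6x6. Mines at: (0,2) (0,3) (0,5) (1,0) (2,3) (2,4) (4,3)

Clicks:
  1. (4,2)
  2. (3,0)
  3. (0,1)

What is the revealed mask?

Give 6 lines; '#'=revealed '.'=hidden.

Answer: .#....
......
###...
###...
###...
###...

Derivation:
Click 1 (4,2) count=1: revealed 1 new [(4,2)] -> total=1
Click 2 (3,0) count=0: revealed 11 new [(2,0) (2,1) (2,2) (3,0) (3,1) (3,2) (4,0) (4,1) (5,0) (5,1) (5,2)] -> total=12
Click 3 (0,1) count=2: revealed 1 new [(0,1)] -> total=13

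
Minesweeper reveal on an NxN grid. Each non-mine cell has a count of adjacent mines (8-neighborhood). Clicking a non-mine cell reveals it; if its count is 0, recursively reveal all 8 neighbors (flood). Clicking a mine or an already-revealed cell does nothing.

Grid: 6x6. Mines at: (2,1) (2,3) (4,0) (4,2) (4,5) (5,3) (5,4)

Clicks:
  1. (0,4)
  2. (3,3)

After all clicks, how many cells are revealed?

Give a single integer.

Click 1 (0,4) count=0: revealed 16 new [(0,0) (0,1) (0,2) (0,3) (0,4) (0,5) (1,0) (1,1) (1,2) (1,3) (1,4) (1,5) (2,4) (2,5) (3,4) (3,5)] -> total=16
Click 2 (3,3) count=2: revealed 1 new [(3,3)] -> total=17

Answer: 17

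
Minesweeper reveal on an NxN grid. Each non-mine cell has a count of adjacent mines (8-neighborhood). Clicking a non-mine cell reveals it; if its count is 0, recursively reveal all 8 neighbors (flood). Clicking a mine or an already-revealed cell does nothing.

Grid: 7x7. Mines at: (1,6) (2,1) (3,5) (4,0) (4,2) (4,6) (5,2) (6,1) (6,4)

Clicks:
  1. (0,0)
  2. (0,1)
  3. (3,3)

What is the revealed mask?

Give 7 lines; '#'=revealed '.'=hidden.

Click 1 (0,0) count=0: revealed 19 new [(0,0) (0,1) (0,2) (0,3) (0,4) (0,5) (1,0) (1,1) (1,2) (1,3) (1,4) (1,5) (2,2) (2,3) (2,4) (2,5) (3,2) (3,3) (3,4)] -> total=19
Click 2 (0,1) count=0: revealed 0 new [(none)] -> total=19
Click 3 (3,3) count=1: revealed 0 new [(none)] -> total=19

Answer: ######.
######.
..####.
..###..
.......
.......
.......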